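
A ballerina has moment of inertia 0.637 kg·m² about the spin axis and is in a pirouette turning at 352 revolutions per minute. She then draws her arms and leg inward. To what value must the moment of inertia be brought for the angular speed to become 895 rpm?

I₂ ≈ 0.251 kg·m²

No external torque acts about the spin axis, so angular momentum is conserved.
I₂ = I₁ω₁ / ω₂ = (0.637)(352) / (895) = 0.2505 kg·m².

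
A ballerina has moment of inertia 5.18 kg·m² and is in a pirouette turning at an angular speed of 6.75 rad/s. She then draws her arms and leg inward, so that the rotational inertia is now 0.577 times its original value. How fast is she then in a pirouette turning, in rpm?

ω₂ ≈ 112 rpm

With no external torque about the axis, L is conserved: I₁ω₁ = I₂ω₂.
I₂ = 0.577 × 5.18 = 2.989 kg·m².
ω₂ = I₁ω₁ / I₂ = (5.180)(6.75 rad/s) / (2.989) = 11.70 rad/s = 111.7 rpm.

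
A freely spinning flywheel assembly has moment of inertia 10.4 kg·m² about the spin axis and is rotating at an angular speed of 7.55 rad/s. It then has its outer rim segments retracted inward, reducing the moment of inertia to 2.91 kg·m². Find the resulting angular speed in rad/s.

No external torque acts about the spin axis, so angular momentum is conserved.
ω₂ = I₁ω₁ / I₂ = (10.40)(7.55 rad/s) / (2.910) = 26.98 rad/s.

ω₂ ≈ 27.0 rad/s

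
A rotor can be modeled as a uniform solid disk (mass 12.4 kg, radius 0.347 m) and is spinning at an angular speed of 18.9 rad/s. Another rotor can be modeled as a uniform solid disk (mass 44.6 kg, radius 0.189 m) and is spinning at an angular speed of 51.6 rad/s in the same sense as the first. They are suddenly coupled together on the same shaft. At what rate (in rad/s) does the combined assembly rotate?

|ω_f| ≈ 35.8 rad/s

The coupling torques are internal; angular momentum about the shared axis is conserved.
Moments of inertia: I_A = ½(12.4)(0.347)² = 0.7465 kg·m²; I_B = ½(44.6)(0.189)² = 0.7966 kg·m².
Taking A's sense as positive: L = (0.7465)(18.9) + (0.7966)(51.6) = 55.21 kg·m²·rad/s.
Combined I = 0.7465 + 0.7966 = 1.543 kg·m².
ω_f = L / I = 55.21 / 1.543 = 35.78 rad/s.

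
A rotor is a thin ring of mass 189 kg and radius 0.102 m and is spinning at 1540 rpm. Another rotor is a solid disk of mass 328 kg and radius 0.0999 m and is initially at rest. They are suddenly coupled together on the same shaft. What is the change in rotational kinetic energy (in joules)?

No external torque acts about the common axis, so total angular momentum is conserved.
Moments of inertia: I_A = (189)(0.102)² = 1.966 kg·m²; I_B = ½(328)(0.0999)² = 1.637 kg·m².
Taking A's sense as positive: L = (1.966)(1540) = 3028 kg·m²·rpm.
Combined I = 1.966 + 1.637 = 3.603 kg·m².
ω_f = L / I = 3028 / 3.603 = 840.4 rpm.
KE_i = ½ΣIω² = 25570 J; KE_f = ½(3.603)(88.01)² = 13950 J.

ΔKE ≈ -11600 J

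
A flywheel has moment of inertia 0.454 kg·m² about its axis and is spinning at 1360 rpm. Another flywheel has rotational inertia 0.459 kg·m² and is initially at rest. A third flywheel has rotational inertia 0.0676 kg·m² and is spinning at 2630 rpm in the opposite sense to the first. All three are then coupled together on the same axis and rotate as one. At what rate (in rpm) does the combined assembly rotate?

No external torque acts about the common axis, so total angular momentum is conserved.
Taking A's sense as positive: L = (0.4540)(1360) − (0.06760)(2630) = 439.7 kg·m²·rpm.
Combined I = 0.4540 + 0.4590 + 0.06760 = 0.9806 kg·m².
ω_f = L / I = 439.7 / 0.9806 = 448.3 rpm.

|ω_f| ≈ 448 rpm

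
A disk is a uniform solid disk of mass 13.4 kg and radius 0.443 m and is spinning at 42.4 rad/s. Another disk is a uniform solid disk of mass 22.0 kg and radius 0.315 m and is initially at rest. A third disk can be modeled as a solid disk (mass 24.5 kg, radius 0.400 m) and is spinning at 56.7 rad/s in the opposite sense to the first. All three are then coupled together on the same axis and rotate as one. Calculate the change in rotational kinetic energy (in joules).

The coupling torques are internal; angular momentum about the shared axis is conserved.
Moments of inertia: I_A = ½(13.4)(0.443)² = 1.315 kg·m²; I_B = ½(22.0)(0.315)² = 1.091 kg·m²; I_C = ½(24.5)(0.400)² = 1.960 kg·m².
Taking A's sense as positive: L = (1.315)(42.4) − (1.960)(56.7) = -55.38 kg·m²·rad/s.
Combined I = 1.315 + 1.091 + 1.960 = 4.366 kg·m².
ω_f = L / I = -55.38 / 4.366 = -12.68 rad/s.
KE_i = ½ΣIω² = 4333 J; KE_f = ½(4.366)(12.68)² = 351.2 J.

ΔKE ≈ -3980 J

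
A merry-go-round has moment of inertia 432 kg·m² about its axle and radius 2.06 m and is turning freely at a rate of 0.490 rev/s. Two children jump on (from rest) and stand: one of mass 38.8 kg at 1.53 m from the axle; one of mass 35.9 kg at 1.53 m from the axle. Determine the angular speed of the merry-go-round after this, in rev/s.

ω_f ≈ 0.349 rev/s

No external torque acts about the axle; L_before = L_after.
Added inertia Σmr² = (38.8)(1.53)² + (35.9)(1.53)² = 174.9 kg·m²; I_f = 432.0 + 174.9 = 606.9 kg·m².
ω_f = I_p ω_i / I_f = (432.0)(0.490) / 606.9 = 0.3488 rev/s.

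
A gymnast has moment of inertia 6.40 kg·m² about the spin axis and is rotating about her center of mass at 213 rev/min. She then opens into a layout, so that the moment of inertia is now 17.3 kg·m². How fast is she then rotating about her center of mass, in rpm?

ω₂ ≈ 78.8 rpm

With no external torque about the axis, L is conserved: I₁ω₁ = I₂ω₂.
ω₂ = I₁ω₁ / I₂ = (6.400)(213 rpm) / (17.30) = 78.80 rpm.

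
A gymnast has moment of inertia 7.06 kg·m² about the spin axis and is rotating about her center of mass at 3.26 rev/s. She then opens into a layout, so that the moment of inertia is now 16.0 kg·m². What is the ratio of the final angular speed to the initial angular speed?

ω₂/ω₁ ≈ 0.441

Angular momentum about the spin axis is conserved since the torque about it is zero.
ω₂/ω₁ = I₁/I₂ = 7.060 / 16.00 = 0.4412.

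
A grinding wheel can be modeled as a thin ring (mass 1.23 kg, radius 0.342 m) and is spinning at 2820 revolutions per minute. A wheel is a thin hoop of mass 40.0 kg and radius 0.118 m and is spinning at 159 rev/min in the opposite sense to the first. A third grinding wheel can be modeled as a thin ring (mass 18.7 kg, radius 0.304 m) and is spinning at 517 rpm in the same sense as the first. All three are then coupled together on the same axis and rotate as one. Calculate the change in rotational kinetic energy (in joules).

The coupling torques are internal; angular momentum about the shared axis is conserved.
Moments of inertia: I_A = (1.23)(0.342)² = 0.1439 kg·m²; I_B = (40.0)(0.118)² = 0.5570 kg·m²; I_C = (18.7)(0.304)² = 1.728 kg·m².
Taking A's sense as positive: L = (0.1439)(2820) − (0.5570)(159) + (1.728)(517) = 1211 kg·m²·rpm.
Combined I = 0.1439 + 0.5570 + 1.728 = 2.429 kg·m².
ω_f = L / I = 1211 / 2.429 = 498.4 rpm.
KE_i = ½ΣIω² = 8883 J; KE_f = ½(2.429)(52.19)² = 3308 J.

ΔKE ≈ -5570 J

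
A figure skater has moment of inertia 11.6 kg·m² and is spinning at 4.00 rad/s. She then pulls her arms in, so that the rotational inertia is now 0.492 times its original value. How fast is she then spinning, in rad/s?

Angular momentum about the spin axis is conserved since the torque about it is zero.
I₂ = 0.492 × 11.6 = 5.707 kg·m².
ω₂ = I₁ω₁ / I₂ = (11.60)(4.00 rad/s) / (5.707) = 8.130 rad/s.

ω₂ ≈ 8.13 rad/s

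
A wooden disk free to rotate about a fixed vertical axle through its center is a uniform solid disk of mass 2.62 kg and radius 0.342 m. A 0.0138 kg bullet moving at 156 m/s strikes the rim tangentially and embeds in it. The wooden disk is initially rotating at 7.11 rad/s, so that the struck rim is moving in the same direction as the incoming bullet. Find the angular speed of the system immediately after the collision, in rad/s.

The axle reaction passes through the axle and exerts no torque about it; angular momentum about the axle is conserved through the impact.
I_p = ½(2.62)(0.342)² = 0.1532 kg·m². Taking the sense of the bullet's angular momentum as positive, L_{bullet} = m v R = (0.0138)(156)(0.342) = 0.7363 kg·m²/s.
L_i = +I_p ω_p + m v R = +(0.1532)(7.11) + 0.7363 = 1.826 kg·m²/s.
After sticking, I_f = I_p + m R² = 0.1532 + (0.0138)(0.342)² = 0.1548 kg·m².
ω_f = L_i / I_f = 1.826 / 0.1548 = 11.79 rad/s.

|ω_f| ≈ 11.8 rad/s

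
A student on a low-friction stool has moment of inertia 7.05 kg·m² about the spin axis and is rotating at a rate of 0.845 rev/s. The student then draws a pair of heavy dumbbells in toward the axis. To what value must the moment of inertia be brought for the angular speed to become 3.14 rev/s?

With no external torque about the axis, L is conserved: I₁ω₁ = I₂ω₂.
I₂ = I₁ω₁ / ω₂ = (7.05)(0.845) / (3.14) = 1.897 kg·m².

I₂ ≈ 1.90 kg·m²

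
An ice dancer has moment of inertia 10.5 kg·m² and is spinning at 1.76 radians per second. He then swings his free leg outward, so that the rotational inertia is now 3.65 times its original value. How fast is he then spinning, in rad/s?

With no external torque about the axis, L is conserved: I₁ω₁ = I₂ω₂.
I₂ = 3.65 × 10.5 = 38.32 kg·m².
ω₂ = I₁ω₁ / I₂ = (10.50)(1.76 rad/s) / (38.32) = 0.4822 rad/s.

ω₂ ≈ 0.482 rad/s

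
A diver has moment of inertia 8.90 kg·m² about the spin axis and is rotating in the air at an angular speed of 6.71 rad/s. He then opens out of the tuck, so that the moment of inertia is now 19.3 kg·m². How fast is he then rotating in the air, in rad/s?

ω₂ ≈ 3.09 rad/s

Angular momentum about the spin axis is conserved since the torque about it is zero.
ω₂ = I₁ω₁ / I₂ = (8.900)(6.71 rad/s) / (19.30) = 3.094 rad/s.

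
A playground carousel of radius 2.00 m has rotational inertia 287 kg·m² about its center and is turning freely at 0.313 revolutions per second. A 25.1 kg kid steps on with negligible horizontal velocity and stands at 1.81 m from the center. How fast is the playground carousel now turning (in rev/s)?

No external torque acts about the center; L_before = L_after.
Added inertia Σmr² = (25.1)(1.81)² = 82.23 kg·m²; I_f = 287.0 + 82.23 = 369.2 kg·m².
ω_f = I_p ω_i / I_f = (287.0)(0.313) / 369.2 = 0.2433 rev/s.

ω_f ≈ 0.243 rev/s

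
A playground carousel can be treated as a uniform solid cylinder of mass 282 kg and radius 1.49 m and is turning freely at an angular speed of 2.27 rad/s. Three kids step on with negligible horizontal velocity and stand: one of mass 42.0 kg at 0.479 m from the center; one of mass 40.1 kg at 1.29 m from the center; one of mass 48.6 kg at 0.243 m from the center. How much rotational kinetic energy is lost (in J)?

No external torque acts about the center; L_before = L_after.
I_p = ½(282)(1.49)² = 313.0 kg·m².
Added inertia Σmr² = (42.0)(0.479)² + (40.1)(1.29)² + (48.6)(0.243)² = 79.24 kg·m²; I_f = 313.0 + 79.24 = 392.3 kg·m².
ω_f = I_p ω_i / I_f = (313.0)(2.27) / 392.3 = 1.811 rad/s.
KE_i = ½(313.0)(2.270 rad/s)² = 806.5 J; KE_f = ½(392.3)(1.811)² = 643.6 J.

energy lost ≈ 163 J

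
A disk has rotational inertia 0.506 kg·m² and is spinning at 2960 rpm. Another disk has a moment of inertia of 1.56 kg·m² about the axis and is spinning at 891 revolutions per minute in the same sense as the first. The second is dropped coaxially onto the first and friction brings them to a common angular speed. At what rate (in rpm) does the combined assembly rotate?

|ω_f| ≈ 1400 rpm

No external torque acts about the common axis, so total angular momentum is conserved.
Taking A's sense as positive: L = (0.5060)(2960) + (1.560)(891) = 2888 kg·m²·rpm.
Combined I = 0.5060 + 1.560 = 2.066 kg·m².
ω_f = L / I = 2888 / 2.066 = 1398 rpm.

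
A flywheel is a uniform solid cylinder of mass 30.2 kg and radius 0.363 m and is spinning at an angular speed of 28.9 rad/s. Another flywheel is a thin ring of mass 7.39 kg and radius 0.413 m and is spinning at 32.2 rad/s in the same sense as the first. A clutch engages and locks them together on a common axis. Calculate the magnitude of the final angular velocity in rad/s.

No external torque acts about the common axis, so total angular momentum is conserved.
Moments of inertia: I_A = ½(30.2)(0.363)² = 1.990 kg·m²; I_B = (7.39)(0.413)² = 1.261 kg·m².
Taking A's sense as positive: L = (1.990)(28.9) + (1.261)(32.2) = 98.09 kg·m²·rad/s.
Combined I = 1.990 + 1.261 = 3.250 kg·m².
ω_f = L / I = 98.09 / 3.250 = 30.18 rad/s.

|ω_f| ≈ 30.2 rad/s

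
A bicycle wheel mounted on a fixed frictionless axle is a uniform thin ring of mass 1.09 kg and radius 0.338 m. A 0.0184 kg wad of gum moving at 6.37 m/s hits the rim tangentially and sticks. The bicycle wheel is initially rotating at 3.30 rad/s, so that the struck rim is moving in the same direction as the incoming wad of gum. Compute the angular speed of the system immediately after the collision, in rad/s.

|ω_f| ≈ 3.56 rad/s

The axle reaction passes through the axle and exerts no torque about it; angular momentum about the axle is conserved through the impact.
I_p = (1.09)(0.338)² = 0.1245 kg·m². Taking the sense of the wad of gum's angular momentum as positive, L_{wad} = m v R = (0.0184)(6.37)(0.338) = 0.03962 kg·m²/s.
L_i = +I_p ω_p + m v R = +(0.1245)(3.30) + 0.03962 = 0.4506 kg·m²/s.
After sticking, I_f = I_p + m R² = 0.1245 + (0.0184)(0.338)² = 0.1266 kg·m².
ω_f = L_i / I_f = 0.4506 / 0.1266 = 3.558 rad/s.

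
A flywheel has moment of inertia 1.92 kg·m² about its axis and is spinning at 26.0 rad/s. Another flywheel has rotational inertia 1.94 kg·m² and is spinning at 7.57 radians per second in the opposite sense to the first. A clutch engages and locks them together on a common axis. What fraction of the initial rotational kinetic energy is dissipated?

No external torque acts about the common axis, so total angular momentum is conserved.
Taking A's sense as positive: L = (1.920)(26.0) − (1.940)(7.57) = 35.23 kg·m²·rad/s.
Combined I = 1.920 + 1.940 = 3.860 kg·m².
ω_f = L / I = 35.23 / 3.860 = 9.128 rad/s.
KE_i = ½ΣIω² = 704.5 J; KE_f = ½(3.860)(9.128)² = 160.8 J.
Fraction dissipated = (KE_i − KE_f)/KE_i = 0.7718.

fraction ≈ 0.772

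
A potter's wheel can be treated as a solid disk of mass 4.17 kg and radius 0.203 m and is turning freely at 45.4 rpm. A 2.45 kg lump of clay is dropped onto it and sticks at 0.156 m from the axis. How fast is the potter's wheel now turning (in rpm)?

The added mass arrives with no angular momentum about the axis, and any external torque about the axis is negligible, so the system's angular momentum is conserved.
I_p = ½(4.17)(0.203)² = 0.08592 kg·m².
Added inertia Σmr² = (2.45)(0.156)² = 0.05962 kg·m²; I_f = 0.08592 + 0.05962 = 0.1455 kg·m².
ω_f = I_p ω_i / I_f = (0.08592)(45.4) / 0.1455 = 26.80 rpm.

ω_f ≈ 26.8 rpm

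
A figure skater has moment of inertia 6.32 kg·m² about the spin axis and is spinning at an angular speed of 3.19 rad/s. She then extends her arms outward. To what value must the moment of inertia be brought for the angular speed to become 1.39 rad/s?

I₂ ≈ 14.5 kg·m²

With no external torque about the axis, L is conserved: I₁ω₁ = I₂ω₂.
I₂ = I₁ω₁ / ω₂ = (6.32)(3.19) / (1.39) = 14.50 kg·m².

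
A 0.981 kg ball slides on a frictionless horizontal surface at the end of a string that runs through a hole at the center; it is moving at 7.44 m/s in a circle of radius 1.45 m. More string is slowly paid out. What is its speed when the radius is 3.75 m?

v₂ ≈ 2.88 m/s

The only horizontal force on the mass is along the cord (radial), so it exerts no torque about the hole and angular momentum m v r is conserved.
v₂ = v₁ r₁ / r₂ = (7.44)(1.45) / (3.75) = 2.877 m/s.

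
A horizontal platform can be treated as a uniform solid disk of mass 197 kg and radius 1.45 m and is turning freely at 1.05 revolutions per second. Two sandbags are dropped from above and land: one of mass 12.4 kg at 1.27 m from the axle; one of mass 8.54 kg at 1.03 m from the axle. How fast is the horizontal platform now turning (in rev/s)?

No external torque acts about the axle; L_before = L_after.
I_p = ½(197)(1.45)² = 207.1 kg·m².
Added inertia Σmr² = (12.4)(1.27)² + (8.54)(1.03)² = 29.06 kg·m²; I_f = 207.1 + 29.06 = 236.2 kg·m².
ω_f = I_p ω_i / I_f = (207.1)(1.05) / 236.2 = 0.9208 rev/s.

ω_f ≈ 0.921 rev/s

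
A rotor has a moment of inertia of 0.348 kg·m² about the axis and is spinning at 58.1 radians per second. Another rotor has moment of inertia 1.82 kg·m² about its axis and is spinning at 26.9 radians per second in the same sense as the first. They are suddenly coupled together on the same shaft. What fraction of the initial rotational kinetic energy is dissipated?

The coupling torques are internal; angular momentum about the shared axis is conserved.
Taking A's sense as positive: L = (0.3480)(58.1) + (1.820)(26.9) = 69.18 kg·m²·rad/s.
Combined I = 0.3480 + 1.820 = 2.168 kg·m².
ω_f = L / I = 69.18 / 2.168 = 31.91 rad/s.
KE_i = ½ΣIω² = 1246 J; KE_f = ½(2.168)(31.91)² = 1104 J.
Fraction dissipated = (KE_i − KE_f)/KE_i = 0.1141.

fraction ≈ 0.114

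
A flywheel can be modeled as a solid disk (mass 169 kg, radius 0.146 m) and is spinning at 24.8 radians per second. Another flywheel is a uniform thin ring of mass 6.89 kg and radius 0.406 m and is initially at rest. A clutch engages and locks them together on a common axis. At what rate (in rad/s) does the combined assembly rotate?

No external torque acts about the common axis, so total angular momentum is conserved.
Moments of inertia: I_A = ½(169)(0.146)² = 1.801 kg·m²; I_B = (6.89)(0.406)² = 1.136 kg·m².
Taking A's sense as positive: L = (1.801)(24.8) = 44.67 kg·m²·rad/s.
Combined I = 1.801 + 1.136 = 2.937 kg·m².
ω_f = L / I = 44.67 / 2.937 = 15.21 rad/s.

|ω_f| ≈ 15.2 rad/s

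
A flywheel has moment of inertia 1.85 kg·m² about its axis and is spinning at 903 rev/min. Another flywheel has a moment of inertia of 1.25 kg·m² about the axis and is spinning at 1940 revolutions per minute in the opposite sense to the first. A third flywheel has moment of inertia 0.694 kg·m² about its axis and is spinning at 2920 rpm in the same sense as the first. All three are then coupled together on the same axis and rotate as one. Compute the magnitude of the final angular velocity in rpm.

No external torque acts about the common axis, so total angular momentum is conserved.
Taking A's sense as positive: L = (1.850)(903) − (1.250)(1940) + (0.6940)(2920) = 1272 kg·m²·rpm.
Combined I = 1.850 + 1.250 + 0.6940 = 3.794 kg·m².
ω_f = L / I = 1272 / 3.794 = 335.3 rpm.

|ω_f| ≈ 335 rpm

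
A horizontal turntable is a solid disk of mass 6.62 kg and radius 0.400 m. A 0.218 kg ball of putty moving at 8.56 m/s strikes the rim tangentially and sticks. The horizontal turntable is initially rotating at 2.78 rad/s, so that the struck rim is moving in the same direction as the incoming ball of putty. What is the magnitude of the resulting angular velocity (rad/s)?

The axle reaction passes through the axle and exerts no torque about it; angular momentum about the axle is conserved through the impact.
I_p = ½(6.62)(0.400)² = 0.5296 kg·m². Taking the sense of the ball of putty's angular momentum as positive, L_{ball} = m v R = (0.218)(8.56)(0.400) = 0.7464 kg·m²/s.
L_i = +I_p ω_p + m v R = +(0.5296)(2.78) + 0.7464 = 2.219 kg·m²/s.
After sticking, I_f = I_p + m R² = 0.5296 + (0.218)(0.400)² = 0.5645 kg·m².
ω_f = L_i / I_f = 2.219 / 0.5645 = 3.931 rad/s.

|ω_f| ≈ 3.93 rad/s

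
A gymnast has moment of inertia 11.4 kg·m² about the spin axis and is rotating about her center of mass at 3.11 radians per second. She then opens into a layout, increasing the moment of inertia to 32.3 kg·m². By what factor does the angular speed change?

ω₂/ω₁ ≈ 0.353

With no external torque about the axis, L is conserved: I₁ω₁ = I₂ω₂.
ω₂/ω₁ = I₁/I₂ = 11.40 / 32.30 = 0.3529.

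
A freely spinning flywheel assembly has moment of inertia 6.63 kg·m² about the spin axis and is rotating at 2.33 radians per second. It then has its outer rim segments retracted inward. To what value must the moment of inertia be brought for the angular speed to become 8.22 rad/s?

I₂ ≈ 1.88 kg·m²

Angular momentum about the spin axis is conserved since the torque about it is zero.
I₂ = I₁ω₁ / ω₂ = (6.63)(2.33) / (8.22) = 1.879 kg·m².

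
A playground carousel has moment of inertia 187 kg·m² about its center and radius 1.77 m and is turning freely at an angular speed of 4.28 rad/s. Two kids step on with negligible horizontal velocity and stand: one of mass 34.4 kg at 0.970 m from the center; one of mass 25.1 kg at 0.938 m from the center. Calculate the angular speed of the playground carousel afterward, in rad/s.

ω_f ≈ 3.31 rad/s

No external torque acts about the center; L_before = L_after.
Added inertia Σmr² = (34.4)(0.970)² + (25.1)(0.938)² = 54.45 kg·m²; I_f = 187.0 + 54.45 = 241.5 kg·m².
ω_f = I_p ω_i / I_f = (187.0)(4.28) / 241.5 = 3.315 rad/s.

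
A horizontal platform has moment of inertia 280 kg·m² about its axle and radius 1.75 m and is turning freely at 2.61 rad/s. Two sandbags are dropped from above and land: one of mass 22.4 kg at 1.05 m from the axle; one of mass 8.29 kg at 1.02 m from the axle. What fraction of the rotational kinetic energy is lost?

The added mass arrives with no angular momentum about the axle, and any external torque about the axle is negligible, so the system's angular momentum is conserved.
Added inertia Σmr² = (22.4)(1.05)² + (8.29)(1.02)² = 33.32 kg·m²; I_f = 280.0 + 33.32 = 313.3 kg·m².
ω_f = I_p ω_i / I_f = (280.0)(2.61) / 313.3 = 2.332 rad/s.
KE_i = ½(280.0)(2.610 rad/s)² = 953.7 J; KE_f = ½(313.3)(2.332)² = 852.3 J.
Fraction lost = 0.1063.

fraction ≈ 0.106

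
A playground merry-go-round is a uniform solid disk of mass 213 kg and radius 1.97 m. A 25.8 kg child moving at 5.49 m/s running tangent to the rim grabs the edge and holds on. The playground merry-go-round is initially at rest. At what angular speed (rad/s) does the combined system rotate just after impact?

The axle reaction passes through the axle and exerts no torque about it; angular momentum about the axle is conserved through the impact.
I_p = ½(213)(1.97)² = 413.3 kg·m². Taking the sense of the child's angular momentum as positive, L_{child} = m v R = (25.8)(5.49)(1.97) = 279.0 kg·m²/s.
L_i = 0 + 279.0 = 279.0 kg·m²/s.
After sticking, I_f = I_p + m R² = 413.3 + (25.8)(1.97)² = 513.4 kg·m².
ω_f = L_i / I_f = 279.0 / 513.4 = 0.5435 rad/s.

|ω_f| ≈ 0.543 rad/s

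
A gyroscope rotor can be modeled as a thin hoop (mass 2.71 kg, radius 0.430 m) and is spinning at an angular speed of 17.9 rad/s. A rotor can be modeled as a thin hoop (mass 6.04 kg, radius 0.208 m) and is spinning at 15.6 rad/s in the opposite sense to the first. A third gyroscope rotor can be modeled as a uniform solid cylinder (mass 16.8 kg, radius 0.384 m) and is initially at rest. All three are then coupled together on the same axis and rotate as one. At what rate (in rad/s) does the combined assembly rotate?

The coupling torques are internal; angular momentum about the shared axis is conserved.
Moments of inertia: I_A = (2.71)(0.430)² = 0.5011 kg·m²; I_B = (6.04)(0.208)² = 0.2613 kg·m²; I_C = ½(16.8)(0.384)² = 1.239 kg·m².
Taking A's sense as positive: L = (0.5011)(17.9) − (0.2613)(15.6) = 4.893 kg·m²·rad/s.
Combined I = 0.5011 + 0.2613 + 1.239 = 2.001 kg·m².
ω_f = L / I = 4.893 / 2.001 = 2.445 rad/s.

|ω_f| ≈ 2.45 rad/s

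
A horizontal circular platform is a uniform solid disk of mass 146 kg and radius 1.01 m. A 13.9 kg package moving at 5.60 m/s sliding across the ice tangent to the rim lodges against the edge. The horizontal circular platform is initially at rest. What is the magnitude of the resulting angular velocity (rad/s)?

|ω_f| ≈ 0.887 rad/s

The axle reaction passes through the central axle and exerts no torque about it; angular momentum about the central axle is conserved through the impact.
I_p = ½(146)(1.01)² = 74.47 kg·m². Taking the sense of the package's angular momentum as positive, L_{package} = m v R = (13.9)(5.60)(1.01) = 78.62 kg·m²/s.
L_i = 0 + 78.62 = 78.62 kg·m²/s.
After sticking, I_f = I_p + m R² = 74.47 + (13.9)(1.01)² = 88.65 kg·m².
ω_f = L_i / I_f = 78.62 / 88.65 = 0.8869 rad/s.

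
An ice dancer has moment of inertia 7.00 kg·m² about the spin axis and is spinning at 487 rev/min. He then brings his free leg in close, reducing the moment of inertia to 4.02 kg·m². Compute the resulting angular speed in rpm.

With no external torque about the axis, L is conserved: I₁ω₁ = I₂ω₂.
ω₂ = I₁ω₁ / I₂ = (7.000)(487 rpm) / (4.020) = 848.0 rpm.

ω₂ ≈ 848 rpm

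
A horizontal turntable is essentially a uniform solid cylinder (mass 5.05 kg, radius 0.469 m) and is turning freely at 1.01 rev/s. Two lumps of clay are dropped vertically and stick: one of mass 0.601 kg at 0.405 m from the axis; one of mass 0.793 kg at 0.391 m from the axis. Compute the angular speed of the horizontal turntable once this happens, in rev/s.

ω_f ≈ 0.724 rev/s

The added mass arrives with no angular momentum about the axis, and any external torque about the axis is negligible, so the system's angular momentum is conserved.
I_p = ½(5.05)(0.469)² = 0.5554 kg·m².
Added inertia Σmr² = (0.601)(0.405)² + (0.793)(0.391)² = 0.2198 kg·m²; I_f = 0.5554 + 0.2198 = 0.7752 kg·m².
ω_f = I_p ω_i / I_f = (0.5554)(1.01) / 0.7752 = 0.7236 rev/s.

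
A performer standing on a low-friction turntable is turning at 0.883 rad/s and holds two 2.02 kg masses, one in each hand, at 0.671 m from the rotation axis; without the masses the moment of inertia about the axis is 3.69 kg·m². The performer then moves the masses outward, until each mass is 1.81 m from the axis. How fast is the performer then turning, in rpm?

ω₂ ≈ 2.74 rpm

No external torque acts about the spin axis, so angular momentum is conserved.
I₁ = 3.69 + 2(2.02)(0.671)² = 5.509 kg·m²; I₂ = 3.69 + 2(2.02)(1.81)² = 16.93 kg·m².
ω₂ = I₁ω₁ / I₂ = (5.509)(0.883 rad/s) / (16.93) = 0.2874 rad/s = 2.744 rpm.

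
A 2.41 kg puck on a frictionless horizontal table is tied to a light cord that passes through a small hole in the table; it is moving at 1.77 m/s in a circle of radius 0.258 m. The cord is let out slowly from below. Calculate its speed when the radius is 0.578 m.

The only horizontal force on the mass is along the cord (radial), so it exerts no torque about the hole and angular momentum m v r is conserved.
v₂ = v₁ r₁ / r₂ = (1.77)(0.258) / (0.578) = 0.7901 m/s.

v₂ ≈ 0.790 m/s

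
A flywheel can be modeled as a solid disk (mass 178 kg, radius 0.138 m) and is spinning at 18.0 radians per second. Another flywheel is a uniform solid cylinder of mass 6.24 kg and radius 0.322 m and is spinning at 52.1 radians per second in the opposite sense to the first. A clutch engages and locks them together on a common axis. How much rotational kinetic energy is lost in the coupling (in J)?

No external torque acts about the common axis, so total angular momentum is conserved.
Moments of inertia: I_A = ½(178)(0.138)² = 1.695 kg·m²; I_B = ½(6.24)(0.322)² = 0.3235 kg·m².
Taking A's sense as positive: L = (1.695)(18.0) − (0.3235)(52.1) = 13.65 kg·m²·rad/s.
Combined I = 1.695 + 0.3235 = 2.018 kg·m².
ω_f = L / I = 13.65 / 2.018 = 6.765 rad/s.
KE_i = ½ΣIω² = 713.6 J; KE_f = ½(2.018)(6.765)² = 46.19 J.

ΔKE lost ≈ 667 J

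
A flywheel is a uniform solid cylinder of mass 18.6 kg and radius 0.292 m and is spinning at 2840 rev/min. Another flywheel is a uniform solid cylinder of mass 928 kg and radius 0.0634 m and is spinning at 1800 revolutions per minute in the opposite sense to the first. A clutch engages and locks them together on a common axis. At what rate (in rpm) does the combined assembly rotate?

|ω_f| ≈ 416 rpm

No external torque acts about the common axis, so total angular momentum is conserved.
Moments of inertia: I_A = ½(18.6)(0.292)² = 0.7930 kg·m²; I_B = ½(928)(0.0634)² = 1.865 kg·m².
Taking A's sense as positive: L = (0.7930)(2840) − (1.865)(1800) = -1105 kg·m²·rpm.
Combined I = 0.7930 + 1.865 = 2.658 kg·m².
ω_f = L / I = -1105 / 2.658 = -415.8 rpm.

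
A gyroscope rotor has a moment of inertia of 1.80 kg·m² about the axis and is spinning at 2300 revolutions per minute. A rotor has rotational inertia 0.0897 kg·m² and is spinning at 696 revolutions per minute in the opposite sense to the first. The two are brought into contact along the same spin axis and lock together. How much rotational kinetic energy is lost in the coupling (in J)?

No external torque acts about the common axis, so total angular momentum is conserved.
Taking A's sense as positive: L = (1.800)(2300) − (0.08970)(696) = 4078 kg·m²·rpm.
Combined I = 1.800 + 0.08970 = 1.890 kg·m².
ω_f = L / I = 4078 / 1.890 = 2158 rpm.
KE_i = ½ΣIω² = 52450 J; KE_f = ½(1.890)(226.0)² = 48240 J.

ΔKE lost ≈ 4210 J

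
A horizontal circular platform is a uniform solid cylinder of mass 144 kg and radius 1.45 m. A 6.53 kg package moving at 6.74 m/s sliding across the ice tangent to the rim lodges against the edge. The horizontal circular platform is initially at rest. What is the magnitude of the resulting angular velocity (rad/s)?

About the central axle the impulsive forces during the collision are internal, so angular momentum about that axis is conserved.
I_p = ½(144)(1.45)² = 151.4 kg·m². Taking the sense of the package's angular momentum as positive, L_{package} = m v R = (6.53)(6.74)(1.45) = 63.82 kg·m²/s.
L_i = 0 + 63.82 = 63.82 kg·m²/s.
After sticking, I_f = I_p + m R² = 151.4 + (6.53)(1.45)² = 165.1 kg·m².
ω_f = L_i / I_f = 63.82 / 165.1 = 0.3865 rad/s.

|ω_f| ≈ 0.387 rad/s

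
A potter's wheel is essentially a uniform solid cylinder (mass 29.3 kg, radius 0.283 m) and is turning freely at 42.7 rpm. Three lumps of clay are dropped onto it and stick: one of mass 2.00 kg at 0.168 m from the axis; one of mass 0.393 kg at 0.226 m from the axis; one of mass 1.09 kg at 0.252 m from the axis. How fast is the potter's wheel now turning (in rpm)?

No external torque acts about the axis; L_before = L_after.
I_p = ½(29.3)(0.283)² = 1.173 kg·m².
Added inertia Σmr² = (2.00)(0.168)² + (0.393)(0.226)² + (1.09)(0.252)² = 0.1457 kg·m²; I_f = 1.173 + 0.1457 = 1.319 kg·m².
ω_f = I_p ω_i / I_f = (1.173)(42.7) / 1.319 = 37.98 rpm.

ω_f ≈ 38.0 rpm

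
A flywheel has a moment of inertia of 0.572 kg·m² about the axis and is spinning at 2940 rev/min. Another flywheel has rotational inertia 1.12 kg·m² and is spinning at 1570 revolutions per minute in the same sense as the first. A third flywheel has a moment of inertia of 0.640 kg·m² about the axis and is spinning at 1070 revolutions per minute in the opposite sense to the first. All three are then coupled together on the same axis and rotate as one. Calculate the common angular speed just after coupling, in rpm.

No external torque acts about the common axis, so total angular momentum is conserved.
Taking A's sense as positive: L = (0.5720)(2940) + (1.120)(1570) − (0.6400)(1070) = 2755 kg·m²·rpm.
Combined I = 0.5720 + 1.120 + 0.6400 = 2.332 kg·m².
ω_f = L / I = 2755 / 2.332 = 1182 rpm.

|ω_f| ≈ 1180 rpm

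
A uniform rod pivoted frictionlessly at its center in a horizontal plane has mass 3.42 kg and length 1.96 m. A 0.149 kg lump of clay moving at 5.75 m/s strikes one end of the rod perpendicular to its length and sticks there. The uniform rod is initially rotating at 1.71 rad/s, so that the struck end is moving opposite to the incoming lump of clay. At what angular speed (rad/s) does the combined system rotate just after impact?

|ω_f| ≈ 0.834 rad/s

About the pivot the impulsive forces during the collision are internal, so angular momentum about that axis is conserved.
I_p = (1/12)(3.42)(1.96)² = 1.095 kg·m². Taking the sense of the lump of clay's angular momentum as positive, L_{lump} = m v R = (0.149)(5.75)(1.96/2) = 0.8396 kg·m²/s.
L_i = −I_p ω_p + m v R = −(1.095)(1.71) + 0.8396 = -1.033 kg·m²/s.
After sticking, I_f = I_p + m R² = 1.095 + (0.149)(1.96/2)² = 1.238 kg·m².
ω_f = L_i / I_f = -1.033 / 1.238 = -0.8341 rad/s.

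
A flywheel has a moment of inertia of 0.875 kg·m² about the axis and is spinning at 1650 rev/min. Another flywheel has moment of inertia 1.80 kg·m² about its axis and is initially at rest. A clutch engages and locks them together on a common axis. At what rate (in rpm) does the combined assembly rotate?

|ω_f| ≈ 540 rpm

No external torque acts about the common axis, so total angular momentum is conserved.
Taking A's sense as positive: L = (0.8750)(1650) = 1444 kg·m²·rpm.
Combined I = 0.8750 + 1.800 = 2.675 kg·m².
ω_f = L / I = 1444 / 2.675 = 539.7 rpm.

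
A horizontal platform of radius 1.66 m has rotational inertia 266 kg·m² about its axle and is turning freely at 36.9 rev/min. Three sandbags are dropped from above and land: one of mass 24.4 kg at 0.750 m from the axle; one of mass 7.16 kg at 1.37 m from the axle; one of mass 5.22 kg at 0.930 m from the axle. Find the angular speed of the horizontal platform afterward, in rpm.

ω_f ≈ 33.0 rpm

The added mass arrives with no angular momentum about the axle, and any external torque about the axle is negligible, so the system's angular momentum is conserved.
Added inertia Σmr² = (24.4)(0.750)² + (7.16)(1.37)² + (5.22)(0.930)² = 31.68 kg·m²; I_f = 266.0 + 31.68 = 297.7 kg·m².
ω_f = I_p ω_i / I_f = (266.0)(36.9) / 297.7 = 32.97 rpm.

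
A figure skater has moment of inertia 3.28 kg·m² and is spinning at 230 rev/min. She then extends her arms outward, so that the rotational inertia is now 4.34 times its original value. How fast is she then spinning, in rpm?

Angular momentum about the spin axis is conserved since the torque about it is zero.
I₂ = 4.34 × 3.28 = 14.24 kg·m².
ω₂ = I₁ω₁ / I₂ = (3.280)(230 rpm) / (14.24) = 53.00 rpm.

ω₂ ≈ 53.0 rpm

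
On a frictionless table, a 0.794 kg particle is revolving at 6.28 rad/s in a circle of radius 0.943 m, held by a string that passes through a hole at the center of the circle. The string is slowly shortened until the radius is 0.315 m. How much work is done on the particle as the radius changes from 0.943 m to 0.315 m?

No torque about the axis ⇒ m r₁² ω₁ = m r₂² ω₂.
ω₂ = ω₁ (r₁/r₂)² = (6.28)(0.943/0.315)² = 56.28 rad/s.
W = ΔKE = ½m(v₂² − v₁²) = 110.9 J.

W ≈ 111 J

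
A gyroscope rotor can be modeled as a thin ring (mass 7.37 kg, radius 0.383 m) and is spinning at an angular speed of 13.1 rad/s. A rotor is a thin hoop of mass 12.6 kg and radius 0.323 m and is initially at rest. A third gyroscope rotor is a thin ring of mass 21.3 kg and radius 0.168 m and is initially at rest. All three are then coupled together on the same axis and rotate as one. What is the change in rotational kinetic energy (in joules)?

The coupling torques are internal; angular momentum about the shared axis is conserved.
Moments of inertia: I_A = (7.37)(0.383)² = 1.081 kg·m²; I_B = (12.6)(0.323)² = 1.315 kg·m²; I_C = (21.3)(0.168)² = 0.6012 kg·m².
Taking A's sense as positive: L = (1.081)(13.1) = 14.16 kg·m²·rad/s.
Combined I = 1.081 + 1.315 + 0.6012 = 2.997 kg·m².
ω_f = L / I = 14.16 / 2.997 = 4.726 rad/s.
KE_i = ½ΣIω² = 92.76 J; KE_f = ½(2.997)(4.726)² = 33.46 J.

ΔKE ≈ -59.3 J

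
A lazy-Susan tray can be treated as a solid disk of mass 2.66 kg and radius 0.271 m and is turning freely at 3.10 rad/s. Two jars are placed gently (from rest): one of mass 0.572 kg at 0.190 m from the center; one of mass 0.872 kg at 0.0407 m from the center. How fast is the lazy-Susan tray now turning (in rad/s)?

ω_f ≈ 2.53 rad/s

No external torque acts about the center; L_before = L_after.
I_p = ½(2.66)(0.271)² = 0.09768 kg·m².
Added inertia Σmr² = (0.572)(0.190)² + (0.872)(0.0407)² = 0.02209 kg·m²; I_f = 0.09768 + 0.02209 = 0.1198 kg·m².
ω_f = I_p ω_i / I_f = (0.09768)(3.10) / 0.1198 = 2.528 rad/s.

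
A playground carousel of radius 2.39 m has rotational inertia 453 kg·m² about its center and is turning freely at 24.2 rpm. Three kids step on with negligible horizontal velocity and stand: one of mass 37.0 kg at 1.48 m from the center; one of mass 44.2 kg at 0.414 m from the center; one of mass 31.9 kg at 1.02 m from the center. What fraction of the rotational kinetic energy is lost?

The added mass arrives with no angular momentum about the center, and any external torque about the center is negligible, so the system's angular momentum is conserved.
Added inertia Σmr² = (37.0)(1.48)² + (44.2)(0.414)² + (31.9)(1.02)² = 121.8 kg·m²; I_f = 453.0 + 121.8 = 574.8 kg·m².
ω_f = I_p ω_i / I_f = (453.0)(24.2) / 574.8 = 19.07 rpm.
KE_i = ½(453.0)(2.534 rad/s)² = 1455 J; KE_f = ½(574.8)(1.997)² = 1146 J.
Fraction lost = 0.2119.

fraction ≈ 0.212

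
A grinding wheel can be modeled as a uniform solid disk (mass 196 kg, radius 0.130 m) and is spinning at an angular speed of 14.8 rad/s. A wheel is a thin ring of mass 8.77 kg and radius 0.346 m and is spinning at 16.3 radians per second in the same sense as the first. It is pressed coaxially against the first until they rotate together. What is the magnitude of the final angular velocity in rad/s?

The coupling torques are internal; angular momentum about the shared axis is conserved.
Moments of inertia: I_A = ½(196)(0.130)² = 1.656 kg·m²; I_B = (8.77)(0.346)² = 1.050 kg·m².
Taking A's sense as positive: L = (1.656)(14.8) + (1.050)(16.3) = 41.63 kg·m²·rad/s.
Combined I = 1.656 + 1.050 = 2.706 kg·m².
ω_f = L / I = 41.63 / 2.706 = 15.38 rad/s.

|ω_f| ≈ 15.4 rad/s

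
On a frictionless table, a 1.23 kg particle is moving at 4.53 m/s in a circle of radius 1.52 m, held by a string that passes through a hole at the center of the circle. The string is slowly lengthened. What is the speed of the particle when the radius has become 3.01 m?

Central (radial) force ⇒ zero torque about the center ⇒ m v r is constant.
v₂ = v₁ r₁ / r₂ = (4.53)(1.52) / (3.01) = 2.288 m/s.

v₂ ≈ 2.29 m/s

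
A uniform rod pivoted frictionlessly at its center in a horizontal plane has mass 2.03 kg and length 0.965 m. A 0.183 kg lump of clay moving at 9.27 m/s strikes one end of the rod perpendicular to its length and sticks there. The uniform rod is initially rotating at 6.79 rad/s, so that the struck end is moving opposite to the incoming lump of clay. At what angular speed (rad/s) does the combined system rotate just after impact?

|ω_f| ≈ 1.25 rad/s

The axle reaction passes through the pivot and exerts no torque about it; angular momentum about the pivot is conserved through the impact.
I_p = (1/12)(2.03)(0.965)² = 0.1575 kg·m². Taking the sense of the lump of clay's angular momentum as positive, L_{lump} = m v R = (0.183)(9.27)(0.965/2) = 0.8185 kg·m²/s.
L_i = −I_p ω_p + m v R = −(0.1575)(6.79) + 0.8185 = -0.2511 kg·m²/s.
After sticking, I_f = I_p + m R² = 0.1575 + (0.183)(0.965/2)² = 0.2001 kg·m².
ω_f = L_i / I_f = -0.2511 / 0.2001 = -1.255 rad/s.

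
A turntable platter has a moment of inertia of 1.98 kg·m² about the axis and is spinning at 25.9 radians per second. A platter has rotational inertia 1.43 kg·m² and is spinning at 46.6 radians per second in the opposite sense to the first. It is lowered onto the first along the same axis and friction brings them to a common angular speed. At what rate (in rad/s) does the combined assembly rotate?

The coupling torques are internal; angular momentum about the shared axis is conserved.
Taking A's sense as positive: L = (1.980)(25.9) − (1.430)(46.6) = -15.36 kg·m²·rad/s.
Combined I = 1.980 + 1.430 = 3.410 kg·m².
ω_f = L / I = -15.36 / 3.410 = -4.503 rad/s.

|ω_f| ≈ 4.50 rad/s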